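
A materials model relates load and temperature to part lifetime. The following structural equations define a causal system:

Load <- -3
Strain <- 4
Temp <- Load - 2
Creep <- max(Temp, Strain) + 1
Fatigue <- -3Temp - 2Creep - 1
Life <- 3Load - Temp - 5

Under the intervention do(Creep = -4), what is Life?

-9

Under do(Creep=-4), the mechanism Creep <- max(Temp, Strain) + 1 is discarded; Creep is fixed at -4.
Since Life is not a descendant of the intervened variable, it is unaffected.
Temp = Load - 2  [with Load=-3]  = -5
Life = 3Load - Temp - 5  [with Load=-3, Temp=-5]  = -9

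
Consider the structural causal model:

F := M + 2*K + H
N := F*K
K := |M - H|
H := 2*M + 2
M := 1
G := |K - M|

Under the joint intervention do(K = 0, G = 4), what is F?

5

Setting K = 0, G = 4 by intervention discards those variables' equations.
H = 2*M + 2  [with M=1]  = 4
F = M + 2*K + H  [with M=1, K=0, H=4]  = 5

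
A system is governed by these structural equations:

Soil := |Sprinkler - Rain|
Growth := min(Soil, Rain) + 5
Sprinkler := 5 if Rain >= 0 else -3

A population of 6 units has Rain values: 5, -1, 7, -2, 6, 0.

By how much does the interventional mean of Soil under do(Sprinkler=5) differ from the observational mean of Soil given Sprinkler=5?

1.5

Under do(Sprinkler=5), Sprinkler's equation is replaced by Sprinkler=5 for every unit. Per-unit Soil: 0, 6, 2, 7, 1, 5. Mean = 3.5.
Conditioning on Sprinkler=5 selects the 4 unit(s) with Rain ∈ {5, 7, 6, 0}. Their Soil values: 0, 2, 1, 5. Mean = 2.
Difference = 3.5 − 2 = 1.5.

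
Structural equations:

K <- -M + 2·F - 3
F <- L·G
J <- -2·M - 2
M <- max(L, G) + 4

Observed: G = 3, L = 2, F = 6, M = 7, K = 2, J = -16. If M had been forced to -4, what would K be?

Intervening sets M = -4 and removes its equation (M <- max(L, G) + 4).
F = L·G  [with L=2, G=3]  = 6
K = -M + 2·F - 3  [with M=-4, F=6]  = 13

13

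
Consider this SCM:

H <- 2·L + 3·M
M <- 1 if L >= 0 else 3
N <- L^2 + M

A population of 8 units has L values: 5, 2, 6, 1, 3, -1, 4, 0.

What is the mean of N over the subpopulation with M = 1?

14

Observing M=1 restricts to units where M's equation naturally yields 1: L ∈ {5, 2, 6, 1, 3, 4, 0}. In that subpopulation N = 26, 5, 37, 2, 10, 17, 1, mean 14.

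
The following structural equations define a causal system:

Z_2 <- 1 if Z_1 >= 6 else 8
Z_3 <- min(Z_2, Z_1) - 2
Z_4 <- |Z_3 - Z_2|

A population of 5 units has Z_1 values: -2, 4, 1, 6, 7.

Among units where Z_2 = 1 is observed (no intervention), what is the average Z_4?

2

Observing Z_2=1 restricts to units where Z_2's equation naturally yields 1: Z_1 ∈ {6, 7}. In that subpopulation Z_4 = 2, 2, mean 2.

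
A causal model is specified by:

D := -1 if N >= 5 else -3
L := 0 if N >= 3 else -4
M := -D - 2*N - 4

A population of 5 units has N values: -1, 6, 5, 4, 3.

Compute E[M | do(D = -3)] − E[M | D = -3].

Every unit gets D=-3 under the intervention. M values become 1, -13, -11, -9, -7; E[M|do(D=-3)] = -7.8.
Observing D=-3 restricts to units where D's equation naturally yields -3: N ∈ {-1, 4, 3}. In that subpopulation M = 1, -9, -7, mean -5.
Difference = -7.8 − (-5) = -2.8.

-2.8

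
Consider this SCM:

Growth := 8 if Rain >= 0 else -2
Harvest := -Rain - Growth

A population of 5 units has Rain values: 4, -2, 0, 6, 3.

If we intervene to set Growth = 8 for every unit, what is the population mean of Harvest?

-10.2

The intervention sets Growth=8 in all 5 units regardless of Rain. Recomputing Harvest per unit gives -12, -6, -8, -14, -11; average -10.2.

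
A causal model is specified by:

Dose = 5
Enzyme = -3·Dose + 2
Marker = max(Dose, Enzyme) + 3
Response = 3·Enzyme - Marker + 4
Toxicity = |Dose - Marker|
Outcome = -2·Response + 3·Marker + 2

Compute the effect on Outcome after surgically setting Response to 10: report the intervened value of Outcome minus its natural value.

Under do(Response=10), the mechanism Response = 3·Enzyme - Marker + 4 is discarded; Response is fixed at 10.
Enzyme = -3·Dose + 2  [with Dose=5]  = -13
Marker = max(Dose, Enzyme) + 3  [with Dose=5, Enzyme=-13]  = 8
Outcome = -2·Response + 3·Marker + 2  [with Response=10, Marker=8]  = 6
Without intervention: Enzyme = -3·Dose + 2  [with Dose=5]  = -13; Marker = max(Dose, Enzyme) + 3  [with Dose=5, Enzyme=-13]  = 8; Response = 3·Enzyme - Marker + 4  [with Enzyme=-13, Marker=8]  = -43; Outcome = -2·Response + 3·Marker + 2  [with Response=-43, Marker=8]  = 112.
Change = 6 − 112 = -106.

-106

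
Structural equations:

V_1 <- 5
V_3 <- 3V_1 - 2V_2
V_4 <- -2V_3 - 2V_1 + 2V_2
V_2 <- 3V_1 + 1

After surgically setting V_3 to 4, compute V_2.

Under do(V_3=4), the mechanism V_3 <- 3V_1 - 2V_2 is discarded; V_3 is fixed at 4.
Since V_2 is not a descendant of the intervened variable, it is unaffected.
V_2 = 3V_1 + 1  [with V_1=5]  = 16

16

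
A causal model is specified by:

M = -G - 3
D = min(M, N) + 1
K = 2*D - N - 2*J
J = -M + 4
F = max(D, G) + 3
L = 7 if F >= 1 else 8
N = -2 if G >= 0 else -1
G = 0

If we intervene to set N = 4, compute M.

The intervention breaks the incoming arrows to N: N = -2 if G >= 0 else -1 no longer applies, and N = 4.
Since M is not a descendant of the intervened variable, it is unaffected.
M = -G - 3  [with G=0]  = -3

-3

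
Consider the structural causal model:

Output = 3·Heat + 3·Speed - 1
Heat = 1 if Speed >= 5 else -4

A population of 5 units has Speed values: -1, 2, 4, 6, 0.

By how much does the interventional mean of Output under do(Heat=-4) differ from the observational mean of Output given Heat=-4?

do(Heat=-4) breaks Heat's dependence on Speed. With Heat=-4 fixed, Output across the units is -16, -7, -1, 5, -13, mean -6.4.
Conditioning on Heat=-4 selects the 4 unit(s) with Speed ∈ {-1, 2, 4, 0}. Their Output values: -16, -7, -1, -13. Mean = -9.25.
Difference = -6.4 − (-9.25) = 2.85.

2.85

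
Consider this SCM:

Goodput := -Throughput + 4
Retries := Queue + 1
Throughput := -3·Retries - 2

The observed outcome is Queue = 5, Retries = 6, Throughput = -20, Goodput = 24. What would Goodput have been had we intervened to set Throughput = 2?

The intervention breaks the incoming arrows to Throughput: Throughput := -3·Retries - 2 no longer applies, and Throughput = 2.
Goodput = -Throughput + 4  [with Throughput=2]  = 2

2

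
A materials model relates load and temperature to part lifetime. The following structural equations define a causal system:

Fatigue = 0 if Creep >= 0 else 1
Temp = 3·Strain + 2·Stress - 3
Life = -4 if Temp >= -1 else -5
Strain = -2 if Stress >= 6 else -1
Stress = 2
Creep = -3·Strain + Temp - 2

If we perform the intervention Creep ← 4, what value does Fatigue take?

0

Intervening sets Creep = 4 and removes its equation (Creep = -3·Strain + Temp - 2).
Fatigue = 0 if Creep >= 0 else 1  [with Creep=4]  = 0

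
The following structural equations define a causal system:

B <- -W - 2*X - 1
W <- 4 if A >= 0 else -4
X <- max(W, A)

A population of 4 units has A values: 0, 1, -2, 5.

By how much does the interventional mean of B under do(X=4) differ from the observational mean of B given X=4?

Every unit gets X=4 under the intervention. B values become -13, -13, -5, -13; E[B|do(X=4)] = -11.
Conditioning on X=4 selects the 2 unit(s) with A ∈ {0, 1}. Their B values: -13, -13. Mean = -13.
Difference = -11 − (-13) = 2.

2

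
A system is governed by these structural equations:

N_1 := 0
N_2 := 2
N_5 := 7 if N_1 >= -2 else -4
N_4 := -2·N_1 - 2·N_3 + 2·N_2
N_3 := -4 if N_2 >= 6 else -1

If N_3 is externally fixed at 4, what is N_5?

7

do(N_3=4) replaces the equation N_3 := -4 if N_2 >= 6 else -1 with the constant N_3 = 4.
N_5 is not downstream of the intervention, so its value is determined by the original equations.
N_5 = 7 if N_1 >= -2 else -4  [with N_1=0]  = 7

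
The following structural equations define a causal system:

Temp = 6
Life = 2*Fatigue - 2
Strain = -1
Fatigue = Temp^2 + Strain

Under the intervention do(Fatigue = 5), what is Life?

8

The intervention breaks the incoming arrows to Fatigue: Fatigue = Temp^2 + Strain no longer applies, and Fatigue = 5.
Life = 2*Fatigue - 2  [with Fatigue=5]  = 8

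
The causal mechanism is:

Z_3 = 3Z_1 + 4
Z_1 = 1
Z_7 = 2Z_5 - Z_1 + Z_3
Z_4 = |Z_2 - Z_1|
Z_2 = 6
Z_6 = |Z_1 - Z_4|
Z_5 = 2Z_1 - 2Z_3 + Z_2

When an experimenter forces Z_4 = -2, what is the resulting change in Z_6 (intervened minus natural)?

-1

Under do(Z_4=-2), the mechanism Z_4 = |Z_2 - Z_1| is discarded; Z_4 is fixed at -2.
Z_6 = |Z_1 - Z_4|  [with Z_1=1, Z_4=-2]  = 3
Without intervention: Z_4 = |Z_2 - Z_1|  [with Z_2=6, Z_1=1]  = 5; Z_6 = |Z_1 - Z_4|  [with Z_1=1, Z_4=5]  = 4.
Change = 3 − 4 = -1.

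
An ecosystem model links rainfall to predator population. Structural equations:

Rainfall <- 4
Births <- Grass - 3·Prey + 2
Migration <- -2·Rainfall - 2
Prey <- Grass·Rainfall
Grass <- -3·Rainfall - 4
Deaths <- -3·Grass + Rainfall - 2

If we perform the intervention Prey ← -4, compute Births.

-2

The intervention breaks the incoming arrows to Prey: Prey <- Grass·Rainfall no longer applies, and Prey = -4.
Grass = -3·Rainfall - 4  [with Rainfall=4]  = -16
Births = Grass - 3·Prey + 2  [with Grass=-16, Prey=-4]  = -2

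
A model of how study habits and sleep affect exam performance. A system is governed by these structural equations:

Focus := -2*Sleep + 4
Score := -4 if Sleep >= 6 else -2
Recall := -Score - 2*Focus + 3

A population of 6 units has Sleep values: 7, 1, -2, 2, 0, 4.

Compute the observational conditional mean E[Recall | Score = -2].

E[Recall|Score=-2] averages over only the 5 units with Score=-2 (Sleep = 1, -2, 2, 0, 4): Recall = 1, -11, 5, -3, 13, mean 1.

1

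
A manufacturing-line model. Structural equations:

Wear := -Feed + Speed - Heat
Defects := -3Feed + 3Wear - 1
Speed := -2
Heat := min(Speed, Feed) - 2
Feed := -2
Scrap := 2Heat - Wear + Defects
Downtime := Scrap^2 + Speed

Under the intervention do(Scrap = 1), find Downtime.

Intervening sets Scrap = 1 and removes its equation (Scrap := 2Heat - Wear + Defects).
Downtime = Scrap^2 + Speed  [with Scrap=1, Speed=-2]  = -1

-1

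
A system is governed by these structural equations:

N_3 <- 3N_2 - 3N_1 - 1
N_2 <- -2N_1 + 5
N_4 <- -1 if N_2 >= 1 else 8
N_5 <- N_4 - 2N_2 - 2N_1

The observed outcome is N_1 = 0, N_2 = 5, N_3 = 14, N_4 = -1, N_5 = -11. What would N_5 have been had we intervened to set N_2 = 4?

do(N_2=4) replaces the equation N_2 <- -2N_1 + 5 with the constant N_2 = 4.
N_4 = -1 if N_2 >= 1 else 8  [with N_2=4]  = -1
N_5 = N_4 - 2N_2 - 2N_1  [with N_4=-1, N_2=4, N_1=0]  = -9

-9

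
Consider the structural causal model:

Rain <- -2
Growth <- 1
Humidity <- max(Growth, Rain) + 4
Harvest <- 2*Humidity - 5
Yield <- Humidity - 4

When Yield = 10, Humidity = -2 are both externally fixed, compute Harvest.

-9

The joint intervention fixes Yield = 10, Humidity = -2, removing each variable's own equation.
Harvest = 2*Humidity - 5  [with Humidity=-2]  = -9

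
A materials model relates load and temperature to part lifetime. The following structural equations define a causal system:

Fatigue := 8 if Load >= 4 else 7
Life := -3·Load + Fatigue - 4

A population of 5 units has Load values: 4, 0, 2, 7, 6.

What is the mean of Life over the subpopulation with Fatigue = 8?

-13

Conditioning on Fatigue=8 selects the 3 unit(s) with Load ∈ {4, 7, 6}. Their Life values: -8, -17, -14. Mean = -13.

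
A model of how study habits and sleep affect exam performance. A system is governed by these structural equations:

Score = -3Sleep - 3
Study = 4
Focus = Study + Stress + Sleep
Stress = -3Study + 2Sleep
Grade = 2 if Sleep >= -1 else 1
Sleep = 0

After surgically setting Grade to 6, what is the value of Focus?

-8

do(Grade=6) replaces the equation Grade = 2 if Sleep >= -1 else 1 with the constant Grade = 6.
No directed path runs from Grade to Focus, so Focus keeps its natural value.
Stress = -3Study + 2Sleep  [with Study=4, Sleep=0]  = -12
Focus = Study + Stress + Sleep  [with Study=4, Stress=-12, Sleep=0]  = -8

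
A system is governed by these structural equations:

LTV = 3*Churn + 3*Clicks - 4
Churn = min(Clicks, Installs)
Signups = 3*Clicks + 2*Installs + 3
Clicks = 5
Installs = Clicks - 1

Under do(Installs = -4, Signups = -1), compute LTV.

-1

Under do(Installs = -4, Signups = -1), each intervened variable's structural equation is replaced by its fixed value.
Churn = min(Clicks, Installs)  [with Clicks=5, Installs=-4]  = -4
LTV = 3*Churn + 3*Clicks - 4  [with Churn=-4, Clicks=5]  = -1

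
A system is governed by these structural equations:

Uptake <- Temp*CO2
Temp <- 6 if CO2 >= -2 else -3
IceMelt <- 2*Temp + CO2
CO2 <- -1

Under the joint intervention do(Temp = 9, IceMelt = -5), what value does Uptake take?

Setting Temp = 9, IceMelt = -5 by intervention discards those variables' equations.
Uptake = Temp*CO2  [with Temp=9, CO2=-1]  = -9

-9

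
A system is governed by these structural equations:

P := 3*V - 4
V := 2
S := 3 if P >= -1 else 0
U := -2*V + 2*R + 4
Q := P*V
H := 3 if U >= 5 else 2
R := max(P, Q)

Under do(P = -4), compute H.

Under do(P=-4), the mechanism P := 3*V - 4 is discarded; P is fixed at -4.
Q = P*V  [with P=-4, V=2]  = -8
R = max(P, Q)  [with P=-4, Q=-8]  = -4
U = -2*V + 2*R + 4  [with V=2, R=-4]  = -8
H = 3 if U >= 5 else 2  [with U=-8]  = 2

2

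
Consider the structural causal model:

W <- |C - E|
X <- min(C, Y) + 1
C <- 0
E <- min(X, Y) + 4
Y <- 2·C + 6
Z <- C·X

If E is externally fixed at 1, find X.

Under do(E=1), the mechanism E <- min(X, Y) + 4 is discarded; E is fixed at 1.
Since X is not a descendant of the intervened variable, it is unaffected.
Y = 2·C + 6  [with C=0]  = 6
X = min(C, Y) + 1  [with C=0, Y=6]  = 1

1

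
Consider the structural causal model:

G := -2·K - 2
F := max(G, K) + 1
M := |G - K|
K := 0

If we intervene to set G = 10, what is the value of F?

11

Under do(G=10), the mechanism G := -2·K - 2 is discarded; G is fixed at 10.
F = max(G, K) + 1  [with G=10, K=0]  = 11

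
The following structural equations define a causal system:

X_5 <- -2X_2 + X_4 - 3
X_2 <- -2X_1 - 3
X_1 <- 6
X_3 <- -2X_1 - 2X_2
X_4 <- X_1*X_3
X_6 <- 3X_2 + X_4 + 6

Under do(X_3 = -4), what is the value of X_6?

The intervention breaks the incoming arrows to X_3: X_3 <- -2X_1 - 2X_2 no longer applies, and X_3 = -4.
X_2 = -2X_1 - 3  [with X_1=6]  = -15
X_4 = X_1*X_3  [with X_1=6, X_3=-4]  = -24
X_6 = 3X_2 + X_4 + 6  [with X_2=-15, X_4=-24]  = -63

-63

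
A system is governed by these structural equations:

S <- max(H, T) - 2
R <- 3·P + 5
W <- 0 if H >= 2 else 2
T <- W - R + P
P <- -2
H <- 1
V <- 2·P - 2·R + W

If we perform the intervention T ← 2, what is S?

Under do(T=2), the mechanism T <- W - R + P is discarded; T is fixed at 2.
S = max(H, T) - 2  [with H=1, T=2]  = 0

0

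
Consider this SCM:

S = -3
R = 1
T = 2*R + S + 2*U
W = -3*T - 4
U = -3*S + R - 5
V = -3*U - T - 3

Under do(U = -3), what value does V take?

13

The intervention breaks the incoming arrows to U: U = -3*S + R - 5 no longer applies, and U = -3.
T = 2*R + S + 2*U  [with R=1, S=-3, U=-3]  = -7
V = -3*U - T - 3  [with U=-3, T=-7]  = 13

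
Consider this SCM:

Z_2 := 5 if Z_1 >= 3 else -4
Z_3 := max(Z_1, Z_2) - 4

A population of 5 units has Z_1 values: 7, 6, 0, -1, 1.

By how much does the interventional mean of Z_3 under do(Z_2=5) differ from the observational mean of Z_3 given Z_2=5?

Every unit gets Z_2=5 under the intervention. Z_3 values become 3, 2, 1, 1, 1; E[Z_3|do(Z_2=5)] = 1.6.
Conditioning on Z_2=5 selects the 2 unit(s) with Z_1 ∈ {7, 6}. Their Z_3 values: 3, 2. Mean = 2.5.
Difference = 1.6 − 2.5 = -0.9.

-0.9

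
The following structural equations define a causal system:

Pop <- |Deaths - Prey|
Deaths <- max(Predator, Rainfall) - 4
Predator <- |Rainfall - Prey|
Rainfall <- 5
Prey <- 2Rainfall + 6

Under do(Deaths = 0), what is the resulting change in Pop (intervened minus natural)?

Intervening sets Deaths = 0 and removes its equation (Deaths <- max(Predator, Rainfall) - 4).
Prey = 2Rainfall + 6  [with Rainfall=5]  = 16
Pop = |Deaths - Prey|  [with Deaths=0, Prey=16]  = 16
Without intervention: Prey = 2Rainfall + 6  [with Rainfall=5]  = 16; Predator = |Rainfall - Prey|  [with Rainfall=5, Prey=16]  = 11; Deaths = max(Predator, Rainfall) - 4  [with Predator=11, Rainfall=5]  = 7; Pop = |Deaths - Prey|  [with Deaths=7, Prey=16]  = 9.
Change = 16 − 9 = 7.

7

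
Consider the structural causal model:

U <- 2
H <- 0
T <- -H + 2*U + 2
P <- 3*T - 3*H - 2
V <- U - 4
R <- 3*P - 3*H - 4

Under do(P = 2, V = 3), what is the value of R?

The joint intervention fixes P = 2, V = 3, removing each variable's own equation.
R = 3*P - 3*H - 4  [with P=2, H=0]  = 2

2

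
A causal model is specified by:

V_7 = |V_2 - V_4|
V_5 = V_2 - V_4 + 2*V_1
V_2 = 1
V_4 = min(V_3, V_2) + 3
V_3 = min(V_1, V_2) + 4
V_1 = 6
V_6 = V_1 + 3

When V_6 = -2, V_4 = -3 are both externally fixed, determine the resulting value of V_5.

Setting V_6 = -2, V_4 = -3 by intervention discards those variables' equations.
V_5 = V_2 - V_4 + 2*V_1  [with V_2=1, V_4=-3, V_1=6]  = 16

16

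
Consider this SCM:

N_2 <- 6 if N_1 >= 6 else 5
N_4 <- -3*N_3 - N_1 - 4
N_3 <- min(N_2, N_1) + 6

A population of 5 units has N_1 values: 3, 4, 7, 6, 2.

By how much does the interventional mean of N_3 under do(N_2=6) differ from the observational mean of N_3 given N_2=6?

The intervention sets N_2=6 in all 5 units regardless of N_1. Recomputing N_3 per unit gives 9, 10, 12, 12, 8; average 10.2.
Observing N_2=6 restricts to units where N_2's equation naturally yields 6: N_1 ∈ {7, 6}. In that subpopulation N_3 = 12, 12, mean 12.
Difference = 10.2 − 12 = -1.8.

-1.8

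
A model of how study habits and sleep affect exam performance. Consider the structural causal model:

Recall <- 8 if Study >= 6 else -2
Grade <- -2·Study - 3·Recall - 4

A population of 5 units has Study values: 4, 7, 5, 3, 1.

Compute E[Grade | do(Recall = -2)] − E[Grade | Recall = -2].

-1.5

do(Recall=-2) breaks Recall's dependence on Study. With Recall=-2 fixed, Grade across the units is -6, -12, -8, -4, 0, mean -6.
Conditioning on Recall=-2 selects the 4 unit(s) with Study ∈ {4, 5, 3, 1}. Their Grade values: -6, -8, -4, 0. Mean = -4.5.
Difference = -6 − (-4.5) = -1.5.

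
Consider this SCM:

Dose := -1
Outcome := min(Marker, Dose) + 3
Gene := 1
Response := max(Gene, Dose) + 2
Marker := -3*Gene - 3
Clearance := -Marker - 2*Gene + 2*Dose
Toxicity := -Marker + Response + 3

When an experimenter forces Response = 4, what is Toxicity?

13

Intervening sets Response = 4 and removes its equation (Response := max(Gene, Dose) + 2).
Marker = -3*Gene - 3  [with Gene=1]  = -6
Toxicity = -Marker + Response + 3  [with Marker=-6, Response=4]  = 13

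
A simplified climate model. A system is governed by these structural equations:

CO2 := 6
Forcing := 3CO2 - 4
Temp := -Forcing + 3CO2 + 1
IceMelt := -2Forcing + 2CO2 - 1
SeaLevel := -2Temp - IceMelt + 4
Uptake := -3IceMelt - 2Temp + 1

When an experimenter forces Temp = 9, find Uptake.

The intervention breaks the incoming arrows to Temp: Temp := -Forcing + 3CO2 + 1 no longer applies, and Temp = 9.
Forcing = 3CO2 - 4  [with CO2=6]  = 14
IceMelt = -2Forcing + 2CO2 - 1  [with Forcing=14, CO2=6]  = -17
Uptake = -3IceMelt - 2Temp + 1  [with IceMelt=-17, Temp=9]  = 34

34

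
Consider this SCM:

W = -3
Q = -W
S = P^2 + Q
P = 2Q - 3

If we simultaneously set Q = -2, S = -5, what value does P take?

The joint intervention fixes Q = -2, S = -5, removing each variable's own equation.
P = 2Q - 3  [with Q=-2]  = -7

-7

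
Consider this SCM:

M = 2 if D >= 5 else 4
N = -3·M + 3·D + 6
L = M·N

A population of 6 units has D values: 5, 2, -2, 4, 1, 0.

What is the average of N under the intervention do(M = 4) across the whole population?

Every unit gets M=4 under the intervention. N values become 9, 0, -12, 6, -3, -6; E[N|do(M=4)] = -1.

-1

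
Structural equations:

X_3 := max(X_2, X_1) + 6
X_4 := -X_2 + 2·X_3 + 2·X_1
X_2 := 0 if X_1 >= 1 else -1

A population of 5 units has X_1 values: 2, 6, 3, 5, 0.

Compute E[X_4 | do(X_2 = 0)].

The intervention sets X_2=0 in all 5 units regardless of X_1. Recomputing X_4 per unit gives 20, 36, 24, 32, 12; average 24.8.

24.8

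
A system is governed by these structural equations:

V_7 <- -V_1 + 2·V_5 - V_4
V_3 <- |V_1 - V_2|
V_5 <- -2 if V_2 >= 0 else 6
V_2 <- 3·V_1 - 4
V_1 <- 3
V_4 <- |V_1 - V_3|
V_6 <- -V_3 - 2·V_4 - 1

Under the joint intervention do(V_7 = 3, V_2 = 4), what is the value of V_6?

-6

Under do(V_7 = 3, V_2 = 4), each intervened variable's structural equation is replaced by its fixed value.
V_3 = |V_1 - V_2|  [with V_1=3, V_2=4]  = 1
V_4 = |V_1 - V_3|  [with V_1=3, V_3=1]  = 2
V_6 = -V_3 - 2·V_4 - 1  [with V_3=1, V_4=2]  = -6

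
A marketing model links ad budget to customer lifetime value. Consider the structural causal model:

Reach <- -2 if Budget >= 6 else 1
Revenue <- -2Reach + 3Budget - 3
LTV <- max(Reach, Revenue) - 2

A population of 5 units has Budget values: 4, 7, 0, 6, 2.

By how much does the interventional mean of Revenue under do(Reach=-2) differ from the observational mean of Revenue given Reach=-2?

-8.1

do(Reach=-2) breaks Reach's dependence on Budget. With Reach=-2 fixed, Revenue across the units is 13, 22, 1, 19, 7, mean 12.4.
Conditioning on Reach=-2 selects the 2 unit(s) with Budget ∈ {7, 6}. Their Revenue values: 22, 19. Mean = 20.5.
Difference = 12.4 − 20.5 = -8.1.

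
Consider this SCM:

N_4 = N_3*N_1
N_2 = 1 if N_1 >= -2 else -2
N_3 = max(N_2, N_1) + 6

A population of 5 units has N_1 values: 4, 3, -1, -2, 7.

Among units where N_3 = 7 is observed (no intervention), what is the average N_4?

Observing N_3=7 restricts to units where N_3's equation naturally yields 7: N_1 ∈ {-1, -2}. In that subpopulation N_4 = -7, -14, mean -10.5.

-10.5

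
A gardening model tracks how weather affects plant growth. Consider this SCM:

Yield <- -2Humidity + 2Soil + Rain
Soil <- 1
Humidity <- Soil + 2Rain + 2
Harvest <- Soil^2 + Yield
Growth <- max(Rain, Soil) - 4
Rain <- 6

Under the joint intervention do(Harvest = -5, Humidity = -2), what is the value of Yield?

Setting Harvest = -5, Humidity = -2 by intervention discards those variables' equations.
Yield = -2Humidity + 2Soil + Rain  [with Humidity=-2, Soil=1, Rain=6]  = 12

12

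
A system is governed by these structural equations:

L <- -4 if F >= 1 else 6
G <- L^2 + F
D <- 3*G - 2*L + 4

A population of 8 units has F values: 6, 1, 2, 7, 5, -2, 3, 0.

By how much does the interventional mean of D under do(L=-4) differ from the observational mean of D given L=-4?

Under do(L=-4), L's equation is replaced by L=-4 for every unit. Per-unit D: 78, 63, 66, 81, 75, 54, 69, 60. Mean = 68.25.
Observing L=-4 restricts to units where L's equation naturally yields -4: F ∈ {6, 1, 2, 7, 5, 3}. In that subpopulation D = 78, 63, 66, 81, 75, 69, mean 72.
Difference = 68.25 − 72 = -3.75.

-3.75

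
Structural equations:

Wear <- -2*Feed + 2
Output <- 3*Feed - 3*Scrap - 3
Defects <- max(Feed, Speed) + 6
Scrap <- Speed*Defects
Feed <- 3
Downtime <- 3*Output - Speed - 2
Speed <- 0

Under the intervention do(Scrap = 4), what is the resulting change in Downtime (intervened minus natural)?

-36

Under do(Scrap=4), the mechanism Scrap <- Speed*Defects is discarded; Scrap is fixed at 4.
Output = 3*Feed - 3*Scrap - 3  [with Feed=3, Scrap=4]  = -6
Downtime = 3*Output - Speed - 2  [with Output=-6, Speed=0]  = -20
Without intervention: Defects = max(Feed, Speed) + 6  [with Feed=3, Speed=0]  = 9; Scrap = Speed*Defects  [with Speed=0, Defects=9]  = 0; Output = 3*Feed - 3*Scrap - 3  [with Feed=3, Scrap=0]  = 6; Downtime = 3*Output - Speed - 2  [with Output=6, Speed=0]  = 16.
Change = -20 − 16 = -36.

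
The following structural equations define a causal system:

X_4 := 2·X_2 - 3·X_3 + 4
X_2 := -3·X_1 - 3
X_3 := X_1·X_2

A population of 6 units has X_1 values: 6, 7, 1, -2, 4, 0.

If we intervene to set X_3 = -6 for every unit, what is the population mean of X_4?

Under do(X_3=-6), X_3's equation is replaced by X_3=-6 for every unit. Per-unit X_4: -20, -26, 10, 28, -8, 16. Mean = 0.

0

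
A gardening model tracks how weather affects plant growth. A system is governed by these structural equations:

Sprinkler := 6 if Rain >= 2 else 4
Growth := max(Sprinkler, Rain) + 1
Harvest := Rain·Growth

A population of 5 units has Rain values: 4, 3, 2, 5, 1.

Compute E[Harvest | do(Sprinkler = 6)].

21

Under do(Sprinkler=6), Sprinkler's equation is replaced by Sprinkler=6 for every unit. Per-unit Harvest: 28, 21, 14, 35, 7. Mean = 21.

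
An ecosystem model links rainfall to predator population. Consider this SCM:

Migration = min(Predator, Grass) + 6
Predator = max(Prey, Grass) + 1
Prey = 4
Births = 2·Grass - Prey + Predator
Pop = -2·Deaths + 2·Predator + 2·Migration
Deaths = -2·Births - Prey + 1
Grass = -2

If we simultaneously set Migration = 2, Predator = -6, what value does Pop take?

Under do(Migration = 2, Predator = -6), each intervened variable's structural equation is replaced by its fixed value.
Births = 2·Grass - Prey + Predator  [with Grass=-2, Prey=4, Predator=-6]  = -14
Deaths = -2·Births - Prey + 1  [with Births=-14, Prey=4]  = 25
Pop = -2·Deaths + 2·Predator + 2·Migration  [with Deaths=25, Predator=-6, Migration=2]  = -58

-58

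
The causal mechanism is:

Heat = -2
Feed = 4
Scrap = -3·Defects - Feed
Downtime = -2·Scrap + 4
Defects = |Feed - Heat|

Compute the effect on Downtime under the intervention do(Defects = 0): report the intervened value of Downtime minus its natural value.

do(Defects=0) replaces the equation Defects = |Feed - Heat| with the constant Defects = 0.
Scrap = -3·Defects - Feed  [with Defects=0, Feed=4]  = -4
Downtime = -2·Scrap + 4  [with Scrap=-4]  = 12
Without intervention: Defects = |Feed - Heat|  [with Feed=4, Heat=-2]  = 6; Scrap = -3·Defects - Feed  [with Defects=6, Feed=4]  = -22; Downtime = -2·Scrap + 4  [with Scrap=-22]  = 48.
Change = 12 − 48 = -36.

-36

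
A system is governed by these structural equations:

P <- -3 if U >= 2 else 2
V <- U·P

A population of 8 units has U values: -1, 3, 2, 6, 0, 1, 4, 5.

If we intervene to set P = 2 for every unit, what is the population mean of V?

5

Every unit gets P=2 under the intervention. V values become -2, 6, 4, 12, 0, 2, 8, 10; E[V|do(P=2)] = 5.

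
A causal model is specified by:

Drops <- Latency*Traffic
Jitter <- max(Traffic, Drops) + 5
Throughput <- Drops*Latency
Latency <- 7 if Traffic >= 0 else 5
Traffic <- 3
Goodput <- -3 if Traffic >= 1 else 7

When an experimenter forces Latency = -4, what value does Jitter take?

Under do(Latency=-4), the mechanism Latency <- 7 if Traffic >= 0 else 5 is discarded; Latency is fixed at -4.
Drops = Latency*Traffic  [with Latency=-4, Traffic=3]  = -12
Jitter = max(Traffic, Drops) + 5  [with Traffic=3, Drops=-12]  = 8

8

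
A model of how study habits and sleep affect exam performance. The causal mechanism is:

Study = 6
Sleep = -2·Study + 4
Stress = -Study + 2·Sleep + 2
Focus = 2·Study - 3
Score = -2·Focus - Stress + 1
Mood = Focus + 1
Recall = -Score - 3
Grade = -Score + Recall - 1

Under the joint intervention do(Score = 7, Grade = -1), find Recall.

Setting Score = 7, Grade = -1 by intervention discards those variables' equations.
Recall = -Score - 3  [with Score=7]  = -10

-10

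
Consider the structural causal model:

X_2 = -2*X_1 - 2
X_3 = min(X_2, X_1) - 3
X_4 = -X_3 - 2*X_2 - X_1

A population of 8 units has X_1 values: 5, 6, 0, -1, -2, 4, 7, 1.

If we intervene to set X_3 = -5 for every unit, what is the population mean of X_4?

16.5

The intervention sets X_3=-5 in all 8 units regardless of X_1. Recomputing X_4 per unit gives 24, 27, 9, 6, 3, 21, 30, 12; average 16.5.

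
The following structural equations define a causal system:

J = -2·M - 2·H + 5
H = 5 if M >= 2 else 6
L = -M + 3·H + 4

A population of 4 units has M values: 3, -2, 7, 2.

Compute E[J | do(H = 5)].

The intervention sets H=5 in all 4 units regardless of M. Recomputing J per unit gives -11, -1, -19, -9; average -10.

-10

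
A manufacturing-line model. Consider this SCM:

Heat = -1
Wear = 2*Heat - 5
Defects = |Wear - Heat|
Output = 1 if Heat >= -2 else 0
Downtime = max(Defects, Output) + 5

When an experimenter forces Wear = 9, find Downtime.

do(Wear=9) replaces the equation Wear = 2*Heat - 5 with the constant Wear = 9.
Defects = |Wear - Heat|  [with Wear=9, Heat=-1]  = 10
Output = 1 if Heat >= -2 else 0  [with Heat=-1]  = 1
Downtime = max(Defects, Output) + 5  [with Defects=10, Output=1]  = 15

15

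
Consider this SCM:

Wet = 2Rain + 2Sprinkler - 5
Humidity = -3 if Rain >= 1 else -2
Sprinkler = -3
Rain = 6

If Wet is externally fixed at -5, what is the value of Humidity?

-3

The intervention breaks the incoming arrows to Wet: Wet = 2Rain + 2Sprinkler - 5 no longer applies, and Wet = -5.
Humidity is not downstream of the intervention, so its value is determined by the original equations.
Humidity = -3 if Rain >= 1 else -2  [with Rain=6]  = -3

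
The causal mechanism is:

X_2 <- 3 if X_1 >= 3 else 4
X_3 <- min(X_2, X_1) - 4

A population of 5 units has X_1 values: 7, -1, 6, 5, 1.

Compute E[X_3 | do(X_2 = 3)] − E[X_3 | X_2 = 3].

The intervention sets X_2=3 in all 5 units regardless of X_1. Recomputing X_3 per unit gives -1, -5, -1, -1, -3; average -2.2.
Observing X_2=3 restricts to units where X_2's equation naturally yields 3: X_1 ∈ {7, 6, 5}. In that subpopulation X_3 = -1, -1, -1, mean -1.
Difference = -2.2 − (-1) = -1.2.

-1.2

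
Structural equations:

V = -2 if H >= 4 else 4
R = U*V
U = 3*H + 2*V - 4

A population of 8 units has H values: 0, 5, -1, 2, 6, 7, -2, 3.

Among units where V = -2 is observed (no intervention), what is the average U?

10

Observing V=-2 restricts to units where V's equation naturally yields -2: H ∈ {5, 6, 7}. In that subpopulation U = 7, 10, 13, mean 10.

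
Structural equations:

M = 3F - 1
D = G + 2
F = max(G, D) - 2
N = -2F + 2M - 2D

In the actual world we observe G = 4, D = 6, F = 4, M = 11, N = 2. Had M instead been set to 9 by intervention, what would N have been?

-2

Intervening sets M = 9 and removes its equation (M = 3F - 1).
D = G + 2  [with G=4]  = 6
F = max(G, D) - 2  [with G=4, D=6]  = 4
N = -2F + 2M - 2D  [with F=4, M=9, D=6]  = -2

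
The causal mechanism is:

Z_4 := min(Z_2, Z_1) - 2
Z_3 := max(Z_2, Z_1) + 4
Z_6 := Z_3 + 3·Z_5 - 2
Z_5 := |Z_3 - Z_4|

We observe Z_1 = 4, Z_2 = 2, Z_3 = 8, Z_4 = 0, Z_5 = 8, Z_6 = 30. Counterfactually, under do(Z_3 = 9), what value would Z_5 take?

do(Z_3=9) replaces the equation Z_3 := max(Z_2, Z_1) + 4 with the constant Z_3 = 9.
Z_4 = min(Z_2, Z_1) - 2  [with Z_2=2, Z_1=4]  = 0
Z_5 = |Z_3 - Z_4|  [with Z_3=9, Z_4=0]  = 9

9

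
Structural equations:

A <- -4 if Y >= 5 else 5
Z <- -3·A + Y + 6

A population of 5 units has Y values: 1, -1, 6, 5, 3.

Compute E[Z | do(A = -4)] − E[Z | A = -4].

-2.7

do(A=-4) breaks A's dependence on Y. With A=-4 fixed, Z across the units is 19, 17, 24, 23, 21, mean 20.8.
Conditioning on A=-4 selects the 2 unit(s) with Y ∈ {6, 5}. Their Z values: 24, 23. Mean = 23.5.
Difference = 20.8 − 23.5 = -2.7.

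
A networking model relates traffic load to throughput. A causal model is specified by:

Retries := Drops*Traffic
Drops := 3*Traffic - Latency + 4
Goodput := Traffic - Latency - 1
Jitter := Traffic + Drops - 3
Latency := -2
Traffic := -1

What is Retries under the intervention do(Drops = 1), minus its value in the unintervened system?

2

The intervention breaks the incoming arrows to Drops: Drops := 3*Traffic - Latency + 4 no longer applies, and Drops = 1.
Retries = Drops*Traffic  [with Drops=1, Traffic=-1]  = -1
Without intervention: Drops = 3*Traffic - Latency + 4  [with Traffic=-1, Latency=-2]  = 3; Retries = Drops*Traffic  [with Drops=3, Traffic=-1]  = -3.
Change = -1 − (-3) = 2.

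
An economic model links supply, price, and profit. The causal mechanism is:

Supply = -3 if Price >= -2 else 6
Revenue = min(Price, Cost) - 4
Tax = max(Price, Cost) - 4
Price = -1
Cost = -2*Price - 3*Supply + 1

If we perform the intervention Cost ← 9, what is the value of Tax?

5

do(Cost=9) replaces the equation Cost = -2*Price - 3*Supply + 1 with the constant Cost = 9.
Tax = max(Price, Cost) - 4  [with Price=-1, Cost=9]  = 5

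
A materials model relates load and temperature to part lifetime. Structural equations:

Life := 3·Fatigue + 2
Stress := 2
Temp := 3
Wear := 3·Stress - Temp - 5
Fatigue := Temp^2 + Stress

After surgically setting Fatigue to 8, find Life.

26

Intervening sets Fatigue = 8 and removes its equation (Fatigue := Temp^2 + Stress).
Life = 3·Fatigue + 2  [with Fatigue=8]  = 26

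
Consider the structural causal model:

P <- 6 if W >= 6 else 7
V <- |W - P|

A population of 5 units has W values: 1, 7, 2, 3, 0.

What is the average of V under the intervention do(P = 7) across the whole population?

The intervention sets P=7 in all 5 units regardless of W. Recomputing V per unit gives 6, 0, 5, 4, 7; average 4.4.

4.4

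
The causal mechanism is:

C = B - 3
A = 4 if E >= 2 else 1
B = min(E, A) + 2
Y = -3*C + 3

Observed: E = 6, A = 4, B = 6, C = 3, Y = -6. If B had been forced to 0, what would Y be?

do(B=0) replaces the equation B = min(E, A) + 2 with the constant B = 0.
C = B - 3  [with B=0]  = -3
Y = -3*C + 3  [with C=-3]  = 12

12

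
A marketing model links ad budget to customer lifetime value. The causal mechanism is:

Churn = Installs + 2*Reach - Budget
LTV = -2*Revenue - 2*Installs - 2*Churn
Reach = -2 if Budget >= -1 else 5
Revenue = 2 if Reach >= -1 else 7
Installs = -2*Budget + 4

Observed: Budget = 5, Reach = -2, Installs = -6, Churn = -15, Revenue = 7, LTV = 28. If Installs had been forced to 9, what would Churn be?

0

The intervention breaks the incoming arrows to Installs: Installs = -2*Budget + 4 no longer applies, and Installs = 9.
Reach = -2 if Budget >= -1 else 5  [with Budget=5]  = -2
Churn = Installs + 2*Reach - Budget  [with Installs=9, Reach=-2, Budget=5]  = 0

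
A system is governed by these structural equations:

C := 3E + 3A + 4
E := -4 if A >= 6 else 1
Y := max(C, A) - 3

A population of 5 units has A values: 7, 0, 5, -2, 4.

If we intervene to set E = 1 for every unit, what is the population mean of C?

15.4

The intervention sets E=1 in all 5 units regardless of A. Recomputing C per unit gives 28, 7, 22, 1, 19; average 15.4.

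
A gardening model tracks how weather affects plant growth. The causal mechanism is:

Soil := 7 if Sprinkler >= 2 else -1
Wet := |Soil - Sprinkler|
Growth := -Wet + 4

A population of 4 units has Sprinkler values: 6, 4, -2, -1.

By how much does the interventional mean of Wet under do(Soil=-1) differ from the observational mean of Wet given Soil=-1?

2.75

Every unit gets Soil=-1 under the intervention. Wet values become 7, 5, 1, 0; E[Wet|do(Soil=-1)] = 3.25.
Conditioning on Soil=-1 selects the 2 unit(s) with Sprinkler ∈ {-2, -1}. Their Wet values: 1, 0. Mean = 0.5.
Difference = 3.25 − 0.5 = 2.75.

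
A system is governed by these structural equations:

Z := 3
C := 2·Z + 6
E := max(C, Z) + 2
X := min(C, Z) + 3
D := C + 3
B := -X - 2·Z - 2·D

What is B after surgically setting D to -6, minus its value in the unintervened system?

42

The intervention breaks the incoming arrows to D: D := C + 3 no longer applies, and D = -6.
C = 2·Z + 6  [with Z=3]  = 12
X = min(C, Z) + 3  [with C=12, Z=3]  = 6
B = -X - 2·Z - 2·D  [with X=6, Z=3, D=-6]  = 0
Without intervention: C = 2·Z + 6  [with Z=3]  = 12; X = min(C, Z) + 3  [with C=12, Z=3]  = 6; D = C + 3  [with C=12]  = 15; B = -X - 2·Z - 2·D  [with X=6, Z=3, D=15]  = -42.
Change = 0 − (-42) = 42.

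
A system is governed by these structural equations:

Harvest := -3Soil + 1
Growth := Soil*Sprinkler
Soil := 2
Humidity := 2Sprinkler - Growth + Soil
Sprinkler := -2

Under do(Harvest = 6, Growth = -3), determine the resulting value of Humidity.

1

Under do(Harvest = 6, Growth = -3), each intervened variable's structural equation is replaced by its fixed value.
Humidity = 2Sprinkler - Growth + Soil  [with Sprinkler=-2, Growth=-3, Soil=2]  = 1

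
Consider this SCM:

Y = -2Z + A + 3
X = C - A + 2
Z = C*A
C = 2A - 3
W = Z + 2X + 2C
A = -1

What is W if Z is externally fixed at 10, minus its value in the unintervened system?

5

do(Z=10) replaces the equation Z = C*A with the constant Z = 10.
C = 2A - 3  [with A=-1]  = -5
X = C - A + 2  [with C=-5, A=-1]  = -2
W = Z + 2X + 2C  [with Z=10, X=-2, C=-5]  = -4
Without intervention: C = 2A - 3  [with A=-1]  = -5; Z = C*A  [with C=-5, A=-1]  = 5; X = C - A + 2  [with C=-5, A=-1]  = -2; W = Z + 2X + 2C  [with Z=5, X=-2, C=-5]  = -9.
Change = -4 − (-9) = 5.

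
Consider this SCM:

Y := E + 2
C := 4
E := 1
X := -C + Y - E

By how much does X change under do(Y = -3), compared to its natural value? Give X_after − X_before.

The intervention breaks the incoming arrows to Y: Y := E + 2 no longer applies, and Y = -3.
X = -C + Y - E  [with C=4, Y=-3, E=1]  = -8
Without intervention: Y = E + 2  [with E=1]  = 3; X = -C + Y - E  [with C=4, Y=3, E=1]  = -2.
Change = -8 − (-2) = -6.

-6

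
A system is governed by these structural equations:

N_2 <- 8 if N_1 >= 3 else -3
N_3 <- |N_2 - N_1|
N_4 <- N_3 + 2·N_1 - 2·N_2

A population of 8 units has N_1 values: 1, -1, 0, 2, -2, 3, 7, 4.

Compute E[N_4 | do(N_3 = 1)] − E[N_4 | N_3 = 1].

1.25

do(N_3=1) breaks N_3's dependence on N_1. With N_3=1 fixed, N_4 across the units is 9, 5, 7, 11, 3, -9, -1, -7, mean 2.25.
E[N_4|N_3=1] averages over only the 2 units with N_3=1 (N_1 = -2, 7): N_4 = 3, -1, mean 1.
Difference = 2.25 − 1 = 1.25.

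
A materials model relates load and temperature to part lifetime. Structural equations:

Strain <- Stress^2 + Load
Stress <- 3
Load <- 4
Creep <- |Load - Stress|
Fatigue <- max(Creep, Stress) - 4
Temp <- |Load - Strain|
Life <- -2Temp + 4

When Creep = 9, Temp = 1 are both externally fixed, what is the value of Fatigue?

5

Setting Creep = 9, Temp = 1 by intervention discards those variables' equations.
Fatigue = max(Creep, Stress) - 4  [with Creep=9, Stress=3]  = 5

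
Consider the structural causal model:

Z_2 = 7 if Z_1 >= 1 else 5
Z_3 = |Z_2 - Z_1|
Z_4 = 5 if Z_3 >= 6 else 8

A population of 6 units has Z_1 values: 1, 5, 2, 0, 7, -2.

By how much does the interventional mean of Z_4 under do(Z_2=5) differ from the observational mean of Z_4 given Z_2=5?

1

Under do(Z_2=5), Z_2's equation is replaced by Z_2=5 for every unit. Per-unit Z_4: 8, 8, 8, 8, 8, 5. Mean = 7.5.
E[Z_4|Z_2=5] averages over only the 2 units with Z_2=5 (Z_1 = 0, -2): Z_4 = 8, 5, mean 6.5.
Difference = 7.5 − 6.5 = 1.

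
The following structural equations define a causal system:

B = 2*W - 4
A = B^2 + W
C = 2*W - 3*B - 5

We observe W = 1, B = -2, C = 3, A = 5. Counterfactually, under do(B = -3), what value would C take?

6

The intervention breaks the incoming arrows to B: B = 2*W - 4 no longer applies, and B = -3.
C = 2*W - 3*B - 5  [with W=1, B=-3]  = 6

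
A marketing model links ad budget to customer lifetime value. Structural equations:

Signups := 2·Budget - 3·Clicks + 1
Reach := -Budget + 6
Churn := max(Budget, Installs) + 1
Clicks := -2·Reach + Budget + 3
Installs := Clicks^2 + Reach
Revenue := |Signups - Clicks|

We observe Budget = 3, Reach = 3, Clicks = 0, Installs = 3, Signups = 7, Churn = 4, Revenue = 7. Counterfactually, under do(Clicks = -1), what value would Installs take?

4

The intervention breaks the incoming arrows to Clicks: Clicks := -2·Reach + Budget + 3 no longer applies, and Clicks = -1.
Reach = -Budget + 6  [with Budget=3]  = 3
Installs = Clicks^2 + Reach  [with Clicks=-1, Reach=3]  = 4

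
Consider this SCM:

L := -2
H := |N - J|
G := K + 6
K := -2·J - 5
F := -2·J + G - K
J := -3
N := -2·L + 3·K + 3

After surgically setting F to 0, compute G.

Intervening sets F = 0 and removes its equation (F := -2·J + G - K).
Since G is not a descendant of the intervened variable, it is unaffected.
K = -2·J - 5  [with J=-3]  = 1
G = K + 6  [with K=1]  = 7

7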